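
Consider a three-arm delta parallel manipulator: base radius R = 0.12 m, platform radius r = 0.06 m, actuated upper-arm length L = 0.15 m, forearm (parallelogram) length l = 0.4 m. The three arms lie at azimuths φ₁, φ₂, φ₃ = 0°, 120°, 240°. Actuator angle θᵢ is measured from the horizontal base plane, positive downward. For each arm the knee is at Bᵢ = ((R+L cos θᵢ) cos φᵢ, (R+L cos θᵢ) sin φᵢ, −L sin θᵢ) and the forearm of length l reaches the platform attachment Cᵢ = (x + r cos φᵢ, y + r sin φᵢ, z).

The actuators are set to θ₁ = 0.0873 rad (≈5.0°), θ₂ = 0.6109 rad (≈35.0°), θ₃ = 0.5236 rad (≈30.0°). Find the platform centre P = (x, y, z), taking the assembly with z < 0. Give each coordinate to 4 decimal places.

(0.0928, -0.0158, -0.3954)

O1 = (0.2094·cos0.0°, 0.2094·sin0.0°, -0.0131) = (0.2094, 0.0000, -0.0131)
arm 2 at φ=120.0°: ρ2 = 0.1829;  O2 = (-0.0914, 0.1584, -0.0860)
O3 = (0.1899·cos240.0°, 0.1899·sin240.0°, -0.0750) = (-0.0950, -0.1645, -0.0750)
subtract pairs → two planes through P
linear system: -0.6017x+0.3167y = -0.0032−-0.1459z; -0.6088x+-0.3289y = -0.0023−-0.1238z
det = 0.3907;  x = 0.0046+-0.2232z,  y = -0.0014+0.0366z
into |P−O₁|² = l²: 1.0512z² + 0.1175z + -0.1179 = 0;  Δ = 0.5094;  z = -0.3954 or 0.2836 → z<0 root = -0.3954
x = 0.0928, y = -0.0158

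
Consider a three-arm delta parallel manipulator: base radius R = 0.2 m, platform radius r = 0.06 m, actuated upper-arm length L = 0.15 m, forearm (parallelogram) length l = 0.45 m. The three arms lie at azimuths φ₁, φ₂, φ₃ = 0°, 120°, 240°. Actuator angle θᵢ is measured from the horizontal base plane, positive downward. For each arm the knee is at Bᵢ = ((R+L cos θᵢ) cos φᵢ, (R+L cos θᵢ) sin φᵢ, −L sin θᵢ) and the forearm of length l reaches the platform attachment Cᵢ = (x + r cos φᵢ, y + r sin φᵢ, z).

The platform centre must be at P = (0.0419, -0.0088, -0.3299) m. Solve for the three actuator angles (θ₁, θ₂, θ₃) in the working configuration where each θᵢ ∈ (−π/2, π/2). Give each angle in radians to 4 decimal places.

arm 1 (φ=0.0°): x'=0.0419, y'=-0.0088
  e−x'=0.0981;  (l²−L²−(e−x')²−y'²−z²)/2L = 0.2049
  γ=atan2(-0.3299,0.0981)=-1.2818;  ψ=arccos(0.5953)=0.9332;  θ1=γ+ψ≈-0.3486
arm 2 (φ=120.0°): x'=-0.0286, y'=-0.0319
  e−x'=0.1686;  (l²−L²−(e−x')²−y'²−z²)/2L = 0.1391
  √(A²+B²)=0.3705;  θ2 = -1.0984+1.1859 ≈ 0.0875
arm 3 (φ=240.0°): x'=-0.0133, y'=0.0407
  A=0.1533, B=-0.3299, C=(l²−L²−A²−y'²−z²)/(2L)=0.1533
  γ=atan2(-0.3299,0.1533)=-1.1357;  ψ=arccos(0.4215)=1.1357;  θ3=γ+ψ≈0.0000

θ₁ = -0.3486, θ₂ = 0.0875, θ₃ = 0.0000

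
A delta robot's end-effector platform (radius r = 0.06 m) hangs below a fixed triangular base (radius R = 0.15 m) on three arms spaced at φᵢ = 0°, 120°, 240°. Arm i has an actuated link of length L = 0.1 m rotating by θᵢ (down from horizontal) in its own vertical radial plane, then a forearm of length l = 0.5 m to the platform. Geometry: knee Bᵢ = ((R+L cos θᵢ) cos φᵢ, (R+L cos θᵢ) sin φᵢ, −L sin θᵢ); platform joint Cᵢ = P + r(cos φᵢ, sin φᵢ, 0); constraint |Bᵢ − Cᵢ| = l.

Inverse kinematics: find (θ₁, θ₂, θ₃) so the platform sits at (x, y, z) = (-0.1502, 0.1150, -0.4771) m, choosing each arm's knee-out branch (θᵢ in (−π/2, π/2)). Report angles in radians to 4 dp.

θ₁ = 1.0464, θ₂ = -0.1750, θ₃ = 0.6103

rotate P by −φ1: (-0.1502, 0.1150, -0.4771)
  A=0.2402, B=-0.4771, C=(l²−L²−A²−y'²−z²)/(2L)=-0.2927
  √(A²+B²)=0.5342;  θ1 = -1.1044+2.1508 ≈ 1.0464
rotate P by −φ2: (0.1747, 0.0726, -0.4771)
  A cos θ + B sin θ = C:  -0.0847·cos θ + -0.4771·sin θ = -0.0003
  √(A²+B²)=0.4846;  θ2 = -1.7465+1.5715 ≈ -0.1750
arm 3 (φ=240.0°): x'=-0.0245, y'=-0.1876
  A=0.1145, B=-0.4771, C=(l²−L²−A²−y'²−z²)/(2L)=-0.1796
  √(A²+B²)=0.4906;  θ3 = -1.3353+1.9455 ≈ 0.6103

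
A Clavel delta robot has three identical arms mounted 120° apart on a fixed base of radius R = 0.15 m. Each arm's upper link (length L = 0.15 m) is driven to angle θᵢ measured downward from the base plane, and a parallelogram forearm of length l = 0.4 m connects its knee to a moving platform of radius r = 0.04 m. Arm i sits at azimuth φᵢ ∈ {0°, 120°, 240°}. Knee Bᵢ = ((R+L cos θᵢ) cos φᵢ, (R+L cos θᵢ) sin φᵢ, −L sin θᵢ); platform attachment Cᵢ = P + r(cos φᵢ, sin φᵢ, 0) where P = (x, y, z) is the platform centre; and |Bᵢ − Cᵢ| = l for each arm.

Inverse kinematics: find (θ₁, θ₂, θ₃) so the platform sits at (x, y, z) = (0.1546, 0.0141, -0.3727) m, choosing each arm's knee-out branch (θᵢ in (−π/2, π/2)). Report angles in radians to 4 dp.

θ₁ = -0.0872, θ₂ = 0.8730, θ₃ = 0.9603

rotate P by −φ1: (0.1546, 0.0141, -0.3727)
  e−x'=-0.0446;  (l²−L²−(e−x')²−y'²−z²)/2L = -0.0120
  θ1 = atan2(B,A) + arccos(C/0.3754) = -0.0872
φ2=120.0° → target in arm frame (-0.0651, -0.1409)
  e−x'=0.1751;  (l²−L²−(e−x')²−y'²−z²)/2L = -0.1731
  √(A²+B²)=0.4118;  θ2 = -1.1316+2.0046 ≈ 0.8730
arm 3 (φ=240.0°): x'=-0.0895, y'=0.1268
  e−x'=0.1995;  (l²−L²−(e−x')²−y'²−z²)/2L = -0.1910
  γ=atan2(-0.3727,0.1995)=-1.0793;  ψ=arccos(-0.4518)=2.0396;  θ3=γ+ψ≈0.9603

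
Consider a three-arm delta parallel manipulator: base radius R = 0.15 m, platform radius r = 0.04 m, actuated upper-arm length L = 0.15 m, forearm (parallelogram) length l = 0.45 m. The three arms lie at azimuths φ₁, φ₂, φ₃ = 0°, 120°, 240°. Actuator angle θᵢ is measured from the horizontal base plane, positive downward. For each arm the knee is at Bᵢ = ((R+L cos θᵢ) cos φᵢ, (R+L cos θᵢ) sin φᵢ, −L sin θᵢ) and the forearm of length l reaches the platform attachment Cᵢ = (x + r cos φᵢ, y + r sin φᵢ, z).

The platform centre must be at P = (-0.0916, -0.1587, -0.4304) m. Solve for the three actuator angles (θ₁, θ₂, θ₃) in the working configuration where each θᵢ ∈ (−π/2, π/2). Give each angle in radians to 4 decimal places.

θ₁ = 0.9599, θ₂ = 0.9600, θ₃ = -0.0875

arm 1 (φ=0.0°): x'=-0.0916, y'=-0.1587
  A cos θ + B sin θ = C:  0.2016·cos θ + -0.4304·sin θ = -0.2369
  θ1 = atan2(B,A) + arccos(C/0.4753) = 0.9599
rotate P by −φ2: (-0.0916, 0.1587, -0.4304)
  A cos θ + B sin θ = C:  0.2016·cos θ + -0.4304·sin θ = -0.2369
  θ2 = atan2(B,A) + arccos(C/0.4753) = 0.9600
arm 3 (φ=240.0°): x'=0.1832, y'=0.0000
  A cos θ + B sin θ = C:  -0.0732·cos θ + -0.4304·sin θ = -0.0354
  √(A²+B²)=0.4366;  θ3 = -1.7393+1.6519 ≈ -0.0875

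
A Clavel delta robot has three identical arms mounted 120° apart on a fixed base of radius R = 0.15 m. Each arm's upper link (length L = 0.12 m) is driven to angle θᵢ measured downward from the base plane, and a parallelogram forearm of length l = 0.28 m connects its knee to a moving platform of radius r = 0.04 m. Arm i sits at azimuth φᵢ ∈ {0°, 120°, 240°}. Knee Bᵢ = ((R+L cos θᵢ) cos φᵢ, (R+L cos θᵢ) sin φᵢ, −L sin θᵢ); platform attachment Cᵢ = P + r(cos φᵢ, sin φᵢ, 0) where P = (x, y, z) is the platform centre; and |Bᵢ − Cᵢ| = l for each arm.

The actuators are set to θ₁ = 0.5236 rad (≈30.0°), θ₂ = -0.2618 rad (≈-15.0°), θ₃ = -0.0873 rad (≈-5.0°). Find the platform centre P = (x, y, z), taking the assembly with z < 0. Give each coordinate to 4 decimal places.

φ1=0.0°: virtual centre (0.2139, 0.0000, -0.0600), radius l
arm 2 at φ=120.0°: ρ2 = 0.2259;  O2 = (-0.1130, 0.1956, 0.0311)
φ3=240.0°: virtual centre (-0.1148, -0.1988, 0.0105), radius l
|O₂|²−|O₁|² = 0.0026;  |O₃|²−|O₁|² = 0.0034
[-0.6538 0.3913 0.1821]·P = 0.0026;  [-0.6574 -0.3976 0.1409]·P = 0.0034
Cramer: x(z) = -0.0046+0.2466z;  y(z) = -0.0010-0.0534z
quadratic in z: (1.0637)z²+(0.0123)z+(-0.0270)=0, √Δ=0.3394 → z ∈ {-0.1653, 0.1537}; z = -0.1653 (taking z<0)
x = -0.0454, y = 0.0078

(-0.0454, 0.0078, -0.1653)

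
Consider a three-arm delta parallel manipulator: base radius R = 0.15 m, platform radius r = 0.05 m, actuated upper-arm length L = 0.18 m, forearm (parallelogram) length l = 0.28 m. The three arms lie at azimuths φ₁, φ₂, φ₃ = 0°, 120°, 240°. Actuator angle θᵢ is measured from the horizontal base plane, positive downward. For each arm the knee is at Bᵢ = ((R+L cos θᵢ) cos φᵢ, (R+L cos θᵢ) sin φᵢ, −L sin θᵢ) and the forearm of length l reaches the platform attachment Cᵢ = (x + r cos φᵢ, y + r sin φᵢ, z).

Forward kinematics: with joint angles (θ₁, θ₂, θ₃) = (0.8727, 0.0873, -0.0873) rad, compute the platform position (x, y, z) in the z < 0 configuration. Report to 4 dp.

(-0.0634, -0.0076, -0.1174)

φ1=0.0°: virtual centre (0.2157, 0.0000, -0.1379), radius l
centre 2 = (0.2793·cos120.0°, 0.2793·sin120.0°, -0.0157) = (-0.1397, 0.2419, -0.0157)
φ3=240.0°: virtual centre (-0.1397, -0.2419, 0.0157), radius l
subtract pairs → two planes through P
linear system: -0.7107x+0.4838y = 0.0127−0.2444z; -0.7107x+-0.4838y = 0.0127−0.3072z
Cramer: x(z) = -0.0179+0.3880z;  y(z) = 0.0000+0.0649z
quadratic in z: (1.1548)z²+(0.0945)z+(-0.0048)=0, √Δ=0.1766 → z ∈ {-0.1174, 0.0355}; z = -0.1174 (taking z<0)
x = -0.0634, y = -0.0076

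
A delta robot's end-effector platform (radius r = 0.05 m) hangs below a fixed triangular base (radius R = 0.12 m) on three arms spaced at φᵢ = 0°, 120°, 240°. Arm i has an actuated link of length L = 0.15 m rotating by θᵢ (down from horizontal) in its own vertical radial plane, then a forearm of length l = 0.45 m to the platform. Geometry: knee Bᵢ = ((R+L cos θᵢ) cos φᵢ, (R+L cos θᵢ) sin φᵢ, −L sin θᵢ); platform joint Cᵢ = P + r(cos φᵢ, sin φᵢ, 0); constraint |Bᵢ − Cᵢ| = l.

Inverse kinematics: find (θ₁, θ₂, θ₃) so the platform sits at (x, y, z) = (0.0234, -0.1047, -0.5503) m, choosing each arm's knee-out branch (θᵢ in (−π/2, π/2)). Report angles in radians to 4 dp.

θ₁ = 1.0470, θ₂ = 1.3959, θ₃ = 0.8725

φ1=0.0° → target in arm frame (0.0234, -0.1047)
  e−x'=0.0466;  (l²−L²−(e−x')²−y'²−z²)/2L = -0.4532
  γ=atan2(-0.5503,0.0466)=-1.4863;  ψ=arccos(-0.8206)=2.5333;  θ1=γ+ψ≈1.0470
rotate P by −φ2: (-0.1024, 0.0321, -0.5503)
  A=0.1724, B=-0.5503, C=(l²−L²−A²−y'²−z²)/(2L)=-0.5119
  γ=atan2(-0.5503,0.1724)=-1.2672;  ψ=arccos(-0.8877)=2.6631;  θ2=γ+ψ≈1.3959
rotate P by −φ3: (0.0790, 0.0726, -0.5503)
  A=-0.0090, B=-0.5503, C=(l²−L²−A²−y'²−z²)/(2L)=-0.4273
  γ=atan2(-0.5503,-0.0090)=-1.5871;  ψ=arccos(-0.7763)=2.4596;  θ3=γ+ψ≈0.8725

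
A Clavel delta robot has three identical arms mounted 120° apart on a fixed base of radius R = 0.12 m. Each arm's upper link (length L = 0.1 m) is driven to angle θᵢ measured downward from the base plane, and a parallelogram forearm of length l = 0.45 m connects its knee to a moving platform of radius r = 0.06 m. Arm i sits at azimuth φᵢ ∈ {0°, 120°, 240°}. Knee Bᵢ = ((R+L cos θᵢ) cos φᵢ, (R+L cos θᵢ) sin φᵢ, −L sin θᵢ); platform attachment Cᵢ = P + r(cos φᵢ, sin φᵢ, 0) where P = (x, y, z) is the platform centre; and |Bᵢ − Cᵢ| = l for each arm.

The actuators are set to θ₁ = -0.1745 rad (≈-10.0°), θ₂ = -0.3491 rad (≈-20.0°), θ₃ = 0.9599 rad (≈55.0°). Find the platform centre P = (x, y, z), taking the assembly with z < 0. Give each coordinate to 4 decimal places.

(0.0891, 0.2032, -0.3781)

arm 1 at φ=0.0°: ρ1 = 0.1585;  S1 = (0.1585, 0.0000, 0.0174)
S2 = (0.1540·cos120.0°, 0.1540·sin120.0°, 0.0342) = (-0.0770, 0.1333, 0.0342)
φ3=240.0°: virtual centre (-0.0587, -0.1016, -0.0819), radius l
eliminate P² terms by subtracting sphere 1 from 2 and 3
[-0.4709 0.2667 0.0337]·P = -0.0005;  [-0.4343 -0.2033 -0.1985]·P = -0.0049
det = 0.2116;  x = 0.0067+-0.2179z,  y = 0.0099+-0.5111z
into |P−S₁|² = l²: 1.3088z² + 0.0213z + -0.1791 = 0;  Δ = 0.9379;  z = -0.3781 or 0.3618 → z<0 root = -0.3781
x = 0.0891, y = 0.2032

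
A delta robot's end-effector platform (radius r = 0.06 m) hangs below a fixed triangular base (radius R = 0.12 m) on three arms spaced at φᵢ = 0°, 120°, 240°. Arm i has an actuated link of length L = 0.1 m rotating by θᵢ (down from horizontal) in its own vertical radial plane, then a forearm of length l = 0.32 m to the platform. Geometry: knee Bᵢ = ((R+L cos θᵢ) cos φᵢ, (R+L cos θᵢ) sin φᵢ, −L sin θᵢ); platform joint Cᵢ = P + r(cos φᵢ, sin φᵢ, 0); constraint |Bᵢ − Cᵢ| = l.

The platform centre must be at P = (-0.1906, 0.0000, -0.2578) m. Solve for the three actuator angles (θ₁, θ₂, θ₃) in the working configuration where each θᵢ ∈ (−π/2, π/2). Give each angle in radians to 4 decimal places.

θ₁ = 1.3095, θ₂ = -0.0870, θ₃ = -0.0870

rotate P by −φ1: (-0.1906, 0.0000, -0.2578)
  e−x'=0.2506;  (l²−L²−(e−x')²−y'²−z²)/2L = -0.1843
  √(A²+B²)=0.3595;  θ1 = -0.7996+2.1090 ≈ 1.3095
φ2=120.0° → target in arm frame (0.0953, 0.1651)
  e−x'=-0.0353;  (l²−L²−(e−x')²−y'²−z²)/2L = -0.0128
  θ2 = atan2(B,A) + arccos(C/0.2602) = -0.0870
φ3=240.0° → target in arm frame (0.0953, -0.1651)
  e−x'=-0.0353;  (l²−L²−(e−x')²−y'²−z²)/2L = -0.0128
  θ3 = atan2(B,A) + arccos(C/0.2602) = -0.0870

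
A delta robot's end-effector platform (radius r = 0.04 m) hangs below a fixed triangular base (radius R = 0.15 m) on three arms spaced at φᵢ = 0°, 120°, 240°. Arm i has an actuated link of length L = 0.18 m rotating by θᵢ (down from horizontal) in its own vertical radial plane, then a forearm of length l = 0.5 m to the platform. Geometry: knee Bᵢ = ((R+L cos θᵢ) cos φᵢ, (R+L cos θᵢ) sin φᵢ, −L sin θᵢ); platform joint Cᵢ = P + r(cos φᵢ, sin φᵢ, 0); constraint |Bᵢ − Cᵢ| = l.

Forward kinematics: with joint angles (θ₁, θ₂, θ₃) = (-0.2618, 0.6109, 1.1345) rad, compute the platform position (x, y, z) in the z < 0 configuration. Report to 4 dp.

arm 1 at φ=0.0°: (R−r)+L cos θ1 = 0.2839;  centre 1 = (0.2839, 0.0000, 0.0466)
φ2=120.0°: virtual centre (-0.1287, 0.2230, -0.1032), radius l
centre 3 = (0.1861·cos240.0°, 0.1861·sin240.0°, -0.1631) = (-0.0930, -0.1611, -0.1631)
eliminate P² terms by subtracting sphere 1 from 2 and 3
plane₁₂: -0.8252x+0.4459y+-0.2997z = -0.0058
Cramer: x(z) = 0.0190-0.4711z;  y(z) = 0.0222-0.1997z
quadratic in z: (1.2618)z²+(0.1475)z+(-0.1772)=0, √Δ=0.9571 → z ∈ {-0.4377, 0.3209}; z = -0.4377 (taking z<0)
x = 0.2252, y = 0.1096

(0.2252, 0.1096, -0.4377)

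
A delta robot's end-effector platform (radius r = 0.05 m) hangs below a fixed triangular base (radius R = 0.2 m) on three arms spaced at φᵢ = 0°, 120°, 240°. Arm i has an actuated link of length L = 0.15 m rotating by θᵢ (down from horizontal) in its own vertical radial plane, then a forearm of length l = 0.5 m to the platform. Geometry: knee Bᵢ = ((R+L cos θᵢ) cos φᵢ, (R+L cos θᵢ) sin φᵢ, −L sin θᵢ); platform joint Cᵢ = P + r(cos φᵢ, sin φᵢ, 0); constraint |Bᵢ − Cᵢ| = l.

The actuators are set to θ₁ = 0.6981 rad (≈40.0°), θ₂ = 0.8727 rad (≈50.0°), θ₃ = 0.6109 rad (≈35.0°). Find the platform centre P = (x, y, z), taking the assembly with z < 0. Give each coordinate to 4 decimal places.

O1 = (0.2649·cos0.0°, 0.2649·sin0.0°, -0.0964) = (0.2649, 0.0000, -0.0964)
arm 2 at φ=120.0°: e+L cos θ2 = 0.2464;  O2 = (-0.1232, 0.2134, -0.1149)
arm 3 at φ=240.0°: e+L cos θ3 = 0.2729;  O3 = (-0.1364, -0.2363, -0.0860)
eliminate P² terms by subtracting sphere 1 from 2 and 3
linear system: -0.7762x+0.4268y = -0.0055−-0.0370z; -0.8027x+-0.4726y = 0.0024−0.0207z
Cramer: x(z) = 0.0023-0.0122z;  y(z) = -0.0089+0.0646z
quadratic in z: (1.0043)z²+(0.1981)z+(-0.1716)=0, √Δ=0.8537 → z ∈ {-0.5236, 0.3264}; z = -0.5236 (taking z<0)
x = 0.0086, y = -0.0427

(0.0086, -0.0427, -0.5236)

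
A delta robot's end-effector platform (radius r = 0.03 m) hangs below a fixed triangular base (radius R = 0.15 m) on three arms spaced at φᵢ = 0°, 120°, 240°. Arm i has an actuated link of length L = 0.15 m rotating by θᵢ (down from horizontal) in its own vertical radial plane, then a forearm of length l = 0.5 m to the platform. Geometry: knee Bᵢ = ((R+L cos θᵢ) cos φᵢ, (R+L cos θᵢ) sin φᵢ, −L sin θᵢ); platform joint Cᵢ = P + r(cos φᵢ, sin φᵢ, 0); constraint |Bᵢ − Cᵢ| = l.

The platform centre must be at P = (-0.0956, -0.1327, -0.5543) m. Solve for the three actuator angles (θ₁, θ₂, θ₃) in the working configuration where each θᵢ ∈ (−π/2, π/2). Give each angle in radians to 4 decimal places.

θ₁ = 1.3086, θ₂ = 1.2212, θ₃ = 0.4360

rotate P by −φ1: (-0.0956, -0.1327, -0.5543)
  A cos θ + B sin θ = C:  0.2156·cos θ + -0.5543·sin θ = -0.4795
  √(A²+B²)=0.5948;  θ1 = -1.1998+2.5084 ≈ 1.3086
φ2=120.0° → target in arm frame (-0.0671, 0.1491)
  A cos θ + B sin θ = C:  0.1871·cos θ + -0.5543·sin θ = -0.4567
  γ=atan2(-0.5543,0.1871)=-1.2452;  ψ=arccos(-0.7806)=2.4665;  θ2=γ+ψ≈1.2212
arm 3 (φ=240.0°): x'=0.1627, y'=-0.0164
  A=-0.0427, B=-0.5543, C=(l²−L²−A²−y'²−z²)/(2L)=-0.2728
  γ=atan2(-0.5543,-0.0427)=-1.6477;  ψ=arccos(-0.4907)=2.0837;  θ3=γ+ψ≈0.4360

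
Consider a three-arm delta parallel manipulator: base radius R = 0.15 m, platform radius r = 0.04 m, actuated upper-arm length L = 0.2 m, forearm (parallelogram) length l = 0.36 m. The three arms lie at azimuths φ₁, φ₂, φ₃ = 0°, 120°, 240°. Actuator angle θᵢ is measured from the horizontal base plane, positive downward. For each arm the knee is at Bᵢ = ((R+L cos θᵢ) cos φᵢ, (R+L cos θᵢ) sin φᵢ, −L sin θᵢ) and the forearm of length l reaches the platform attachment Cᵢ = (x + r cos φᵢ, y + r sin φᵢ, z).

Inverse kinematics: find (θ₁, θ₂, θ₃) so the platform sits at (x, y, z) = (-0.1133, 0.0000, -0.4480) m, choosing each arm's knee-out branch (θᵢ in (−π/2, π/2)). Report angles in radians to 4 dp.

arm 1 (φ=0.0°): x'=-0.1133, y'=0.0000
  A cos θ + B sin θ = C:  0.2233·cos θ + -0.4480·sin θ = -0.4024
  γ=atan2(-0.4480,0.2233)=-1.1084;  ψ=arccos(-0.8039)=2.5047;  θ1=γ+ψ≈1.3963
arm 2 (φ=120.0°): x'=0.0566, y'=0.0981
  e−x'=0.0534;  (l²−L²−(e−x')²−y'²−z²)/2L = -0.3089
  γ=atan2(-0.4480,0.0534)=-1.4523;  ψ=arccos(-0.6848)=2.3251;  θ2=γ+ψ≈0.8728
φ3=240.0° → target in arm frame (0.0567, -0.0981)
  e−x'=0.0533;  (l²−L²−(e−x')²−y'²−z²)/2L = -0.3089
  θ3 = atan2(B,A) + arccos(C/0.4512) = 0.8728

θ₁ = 1.3963, θ₂ = 0.8728, θ₃ = 0.8728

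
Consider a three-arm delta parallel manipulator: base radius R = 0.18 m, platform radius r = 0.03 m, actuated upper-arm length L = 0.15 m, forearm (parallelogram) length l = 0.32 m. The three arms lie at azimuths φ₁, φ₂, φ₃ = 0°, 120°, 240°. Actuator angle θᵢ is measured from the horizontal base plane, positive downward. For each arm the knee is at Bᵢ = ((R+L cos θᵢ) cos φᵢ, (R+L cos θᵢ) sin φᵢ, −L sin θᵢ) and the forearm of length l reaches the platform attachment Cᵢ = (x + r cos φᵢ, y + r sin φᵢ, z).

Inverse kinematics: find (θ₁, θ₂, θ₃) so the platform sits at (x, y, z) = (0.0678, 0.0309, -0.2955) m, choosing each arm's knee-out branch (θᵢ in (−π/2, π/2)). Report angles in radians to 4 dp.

arm 1 (φ=0.0°): x'=0.0678, y'=0.0309
  e−x'=0.0822;  (l²−L²−(e−x')²−y'²−z²)/2L = -0.0504
  θ1 = atan2(B,A) + arccos(C/0.3067) = 0.4365
rotate P by −φ2: (-0.0071, -0.0742, -0.2955)
  e−x'=0.1571;  (l²−L²−(e−x')²−y'²−z²)/2L = -0.1254
  θ2 = atan2(B,A) + arccos(C/0.3347) = 0.8727
φ3=240.0° → target in arm frame (-0.0607, 0.0433)
  A cos θ + B sin θ = C:  0.2107·cos θ + -0.2955·sin θ = -0.1789
  √(A²+B²)=0.3629;  θ3 = -0.9515+2.0863 ≈ 1.1348

θ₁ = 0.4365, θ₂ = 0.8727, θ₃ = 1.1348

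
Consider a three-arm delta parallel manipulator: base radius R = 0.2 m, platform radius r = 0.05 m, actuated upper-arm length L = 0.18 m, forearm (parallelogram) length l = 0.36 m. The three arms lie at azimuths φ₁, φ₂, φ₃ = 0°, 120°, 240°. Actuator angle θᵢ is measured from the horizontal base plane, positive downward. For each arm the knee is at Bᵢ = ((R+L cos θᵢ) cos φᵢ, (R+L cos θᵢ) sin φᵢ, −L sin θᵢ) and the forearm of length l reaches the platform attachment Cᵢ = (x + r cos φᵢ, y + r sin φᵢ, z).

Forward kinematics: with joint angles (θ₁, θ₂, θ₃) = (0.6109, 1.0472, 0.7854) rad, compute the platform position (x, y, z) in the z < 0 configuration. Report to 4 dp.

(0.0473, -0.0374, -0.3595)

arm 1 at φ=0.0°: e+L cos θ1 = 0.2974;  S1 = (0.2974, 0.0000, -0.1032)
S2 = (0.2400·cos120.0°, 0.2400·sin120.0°, -0.1559) = (-0.1200, 0.2078, -0.1559)
arm 3 at φ=240.0°: e+L cos θ3 = 0.2773;  S3 = (-0.1386, -0.2401, -0.1273)
eliminate P² terms by subtracting sphere 1 from 2 and 3
plane₁₂: -0.8349x+0.4157y+-0.1053z = -0.0172
Cramer: x(z) = 0.0141-0.0924z;  y(z) = -0.0131+0.0677z
quadratic in z: (1.0131)z²+(0.2571)z+(-0.0385)=0, √Δ=0.4713 → z ∈ {-0.3595, 0.1057}; z = -0.3595 (taking z<0)
x = 0.0473, y = -0.0374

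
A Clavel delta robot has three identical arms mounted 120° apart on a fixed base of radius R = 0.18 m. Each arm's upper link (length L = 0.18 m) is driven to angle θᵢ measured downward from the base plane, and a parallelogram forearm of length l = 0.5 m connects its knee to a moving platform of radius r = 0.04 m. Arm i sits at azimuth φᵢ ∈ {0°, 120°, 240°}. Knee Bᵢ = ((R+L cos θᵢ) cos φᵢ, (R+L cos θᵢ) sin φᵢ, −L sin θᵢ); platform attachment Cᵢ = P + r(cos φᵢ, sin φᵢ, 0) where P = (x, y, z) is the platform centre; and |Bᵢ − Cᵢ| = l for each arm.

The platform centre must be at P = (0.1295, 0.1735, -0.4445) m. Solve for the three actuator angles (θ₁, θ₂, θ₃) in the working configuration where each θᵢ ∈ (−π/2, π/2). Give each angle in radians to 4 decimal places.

rotate P by −φ1: (0.1295, 0.1735, -0.4445)
  e−x'=0.0105;  (l²−L²−(e−x')²−y'²−z²)/2L = -0.0283
  θ1 = atan2(B,A) + arccos(C/0.4446) = 0.0873
rotate P by −φ2: (0.0855, -0.1989, -0.4445)
  e−x'=0.0545;  (l²−L²−(e−x')²−y'²−z²)/2L = -0.0625
  γ=atan2(-0.4445,0.0545)=-1.4488;  ψ=arccos(-0.1396)=1.7109;  θ2=γ+ψ≈0.2621
arm 3 (φ=240.0°): x'=-0.2150, y'=0.0254
  A=0.3550, B=-0.4445, C=(l²−L²−A²−y'²−z²)/(2L)=-0.2963
  √(A²+B²)=0.5689;  θ3 = -0.8969+2.1186 ≈ 1.2217

θ₁ = 0.0873, θ₂ = 0.2621, θ₃ = 1.2217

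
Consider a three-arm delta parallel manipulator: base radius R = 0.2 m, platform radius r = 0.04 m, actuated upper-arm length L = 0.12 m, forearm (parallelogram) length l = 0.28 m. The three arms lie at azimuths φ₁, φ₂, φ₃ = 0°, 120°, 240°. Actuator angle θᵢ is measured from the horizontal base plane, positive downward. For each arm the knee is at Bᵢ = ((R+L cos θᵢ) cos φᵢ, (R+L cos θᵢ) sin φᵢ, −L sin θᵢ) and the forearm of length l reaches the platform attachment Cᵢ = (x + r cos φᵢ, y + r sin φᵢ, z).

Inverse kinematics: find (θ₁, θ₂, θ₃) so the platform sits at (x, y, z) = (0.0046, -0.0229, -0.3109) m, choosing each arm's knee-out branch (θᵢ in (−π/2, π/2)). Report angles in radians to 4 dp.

arm 1 (φ=0.0°): x'=0.0046, y'=-0.0229
  A cos θ + B sin θ = C:  0.1554·cos θ + -0.3109·sin θ = -0.2389
  γ=atan2(-0.3109,0.1554)=-1.1073;  ψ=arccos(-0.6873)=2.3285;  θ1=γ+ψ≈1.2213
rotate P by −φ2: (-0.0221, 0.0075, -0.3109)
  A cos θ + B sin θ = C:  0.1821·cos θ + -0.3109·sin θ = -0.2745
  √(A²+B²)=0.3603;  θ2 = -1.0409+2.4370 ≈ 1.3962
rotate P by −φ3: (0.0175, 0.0154, -0.3109)
  e−x'=0.1425;  (l²−L²−(e−x')²−y'²−z²)/2L = -0.2216
  γ=atan2(-0.3109,0.1425)=-1.1411;  ψ=arccos(-0.6481)=2.2759;  θ3=γ+ψ≈1.1348

θ₁ = 1.2213, θ₂ = 1.3962, θ₃ = 1.1348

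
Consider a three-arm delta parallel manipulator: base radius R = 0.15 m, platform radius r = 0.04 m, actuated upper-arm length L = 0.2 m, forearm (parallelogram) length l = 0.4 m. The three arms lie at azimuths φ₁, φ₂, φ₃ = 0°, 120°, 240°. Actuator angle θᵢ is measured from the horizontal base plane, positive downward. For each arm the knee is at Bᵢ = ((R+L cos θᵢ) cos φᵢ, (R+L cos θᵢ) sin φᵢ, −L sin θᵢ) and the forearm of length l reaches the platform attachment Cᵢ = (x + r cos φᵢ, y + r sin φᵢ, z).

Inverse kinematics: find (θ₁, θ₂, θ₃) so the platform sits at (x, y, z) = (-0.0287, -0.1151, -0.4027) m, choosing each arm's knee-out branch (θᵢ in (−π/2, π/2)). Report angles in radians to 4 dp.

arm 1 (φ=0.0°): x'=-0.0287, y'=-0.1151
  A cos θ + B sin θ = C:  0.1387·cos θ + -0.4027·sin θ = -0.1866
  γ=atan2(-0.4027,0.1387)=-1.2391;  ψ=arccos(-0.4382)=2.0244;  θ1=γ+ψ≈0.7853
arm 2 (φ=120.0°): x'=-0.0853, y'=0.0824
  A cos θ + B sin θ = C:  0.1953·cos θ + -0.4027·sin θ = -0.2178
  γ=atan2(-0.4027,0.1953)=-1.1192;  ψ=arccos(-0.4866)=2.0790;  θ2=γ+ψ≈0.9598
rotate P by −φ3: (0.1140, 0.0327, -0.4027)
  A cos θ + B sin θ = C:  -0.0040·cos θ + -0.4027·sin θ = -0.1081
  θ3 = atan2(B,A) + arccos(C/0.4027) = 0.2618

θ₁ = 0.7853, θ₂ = 0.9598, θ₃ = 0.2618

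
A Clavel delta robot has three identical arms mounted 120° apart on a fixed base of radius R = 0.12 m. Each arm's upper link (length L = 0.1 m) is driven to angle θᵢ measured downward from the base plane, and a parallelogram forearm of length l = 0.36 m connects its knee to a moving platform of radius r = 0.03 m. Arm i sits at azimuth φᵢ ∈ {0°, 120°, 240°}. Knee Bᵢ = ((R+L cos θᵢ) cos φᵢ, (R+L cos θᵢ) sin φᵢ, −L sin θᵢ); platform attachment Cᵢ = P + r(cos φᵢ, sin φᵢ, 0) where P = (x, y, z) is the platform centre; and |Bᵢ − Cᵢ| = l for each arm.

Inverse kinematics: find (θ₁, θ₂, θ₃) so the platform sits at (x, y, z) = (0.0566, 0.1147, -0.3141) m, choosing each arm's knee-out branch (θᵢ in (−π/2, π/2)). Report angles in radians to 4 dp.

θ₁ = 0.0002, θ₂ = -0.0875, θ₃ = 0.9599

φ1=0.0° → target in arm frame (0.0566, 0.1147)
  A cos θ + B sin θ = C:  0.0334·cos θ + -0.3141·sin θ = 0.0333
  γ=atan2(-0.3141,0.0334)=-1.4649;  ψ=arccos(0.1056)=1.4650;  θ1=γ+ψ≈0.0002
arm 2 (φ=120.0°): x'=0.0710, y'=-0.1064
  A cos θ + B sin θ = C:  0.0190·cos θ + -0.3141·sin θ = 0.0463
  γ=atan2(-0.3141,0.0190)=-1.5105;  ψ=arccos(0.1473)=1.4230;  θ2=γ+ψ≈-0.0875
φ3=240.0° → target in arm frame (-0.1276, -0.0083)
  A=0.2176, B=-0.3141, C=(l²−L²−A²−y'²−z²)/(2L)=-0.1325
  γ=atan2(-0.3141,0.2176)=-0.9649;  ψ=arccos(-0.3466)=1.9248;  θ3=γ+ψ≈0.9599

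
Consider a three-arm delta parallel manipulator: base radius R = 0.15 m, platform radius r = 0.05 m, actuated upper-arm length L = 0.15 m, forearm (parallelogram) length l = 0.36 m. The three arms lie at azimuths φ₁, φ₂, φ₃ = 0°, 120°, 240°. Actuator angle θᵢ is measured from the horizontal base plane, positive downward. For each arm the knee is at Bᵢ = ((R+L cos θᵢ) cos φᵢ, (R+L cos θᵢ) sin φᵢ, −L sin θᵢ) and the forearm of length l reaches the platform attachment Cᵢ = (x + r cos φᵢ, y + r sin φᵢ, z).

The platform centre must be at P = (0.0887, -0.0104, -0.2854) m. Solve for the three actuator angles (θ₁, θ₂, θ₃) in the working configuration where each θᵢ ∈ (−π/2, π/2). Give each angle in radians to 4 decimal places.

arm 1 (φ=0.0°): x'=0.0887, y'=-0.0104
  A=0.0113, B=-0.2854, C=(l²−L²−A²−y'²−z²)/(2L)=0.0847
  γ=atan2(-0.2854,0.0113)=-1.5312;  ψ=arccos(0.2966)=1.2697;  θ1=γ+ψ≈-0.2615
rotate P by −φ2: (-0.0534, -0.0716, -0.2854)
  A cos θ + B sin θ = C:  0.1534·cos θ + -0.2854·sin θ = -0.0100
  θ2 = atan2(B,A) + arccos(C/0.3240) = 0.5239
φ3=240.0° → target in arm frame (-0.0353, 0.0820)
  A cos θ + B sin θ = C:  0.1353·cos θ + -0.2854·sin θ = 0.0020
  γ=atan2(-0.2854,0.1353)=-1.1280;  ψ=arccos(0.0064)=1.5644;  θ3=γ+ψ≈0.4365

θ₁ = -0.2615, θ₂ = 0.5239, θ₃ = 0.4365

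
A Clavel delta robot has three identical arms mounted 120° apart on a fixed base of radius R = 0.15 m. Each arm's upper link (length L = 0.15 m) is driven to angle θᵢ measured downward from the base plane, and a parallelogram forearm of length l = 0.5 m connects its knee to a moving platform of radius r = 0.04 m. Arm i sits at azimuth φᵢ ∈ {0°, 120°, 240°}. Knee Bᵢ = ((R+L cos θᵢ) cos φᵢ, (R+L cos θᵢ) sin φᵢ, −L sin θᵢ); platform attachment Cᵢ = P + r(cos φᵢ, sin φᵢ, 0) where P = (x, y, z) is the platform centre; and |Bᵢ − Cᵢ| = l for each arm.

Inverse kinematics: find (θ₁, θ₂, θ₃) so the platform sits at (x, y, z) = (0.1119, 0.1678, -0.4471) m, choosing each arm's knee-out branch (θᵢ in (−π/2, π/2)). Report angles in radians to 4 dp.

θ₁ = -0.0001, θ₂ = 0.0872, θ₃ = 1.0471

arm 1 (φ=0.0°): x'=0.1119, y'=0.1678
  A=-0.0019, B=-0.4471, C=(l²−L²−A²−y'²−z²)/(2L)=-0.0019
  γ=atan2(-0.4471,-0.0019)=-1.5750;  ψ=arccos(-0.0042)=1.5750;  θ1=γ+ψ≈-0.0001
rotate P by −φ2: (0.0894, -0.1808, -0.4471)
  A cos θ + B sin θ = C:  0.0206·cos θ + -0.4471·sin θ = -0.0184
  γ=atan2(-0.4471,0.0206)=-1.5247;  ψ=arccos(-0.0411)=1.6119;  θ2=γ+ψ≈0.0872
φ3=240.0° → target in arm frame (-0.2013, 0.0130)
  e−x'=0.3113;  (l²−L²−(e−x')²−y'²−z²)/2L = -0.2315
  θ3 = atan2(B,A) + arccos(C/0.5448) = 1.0471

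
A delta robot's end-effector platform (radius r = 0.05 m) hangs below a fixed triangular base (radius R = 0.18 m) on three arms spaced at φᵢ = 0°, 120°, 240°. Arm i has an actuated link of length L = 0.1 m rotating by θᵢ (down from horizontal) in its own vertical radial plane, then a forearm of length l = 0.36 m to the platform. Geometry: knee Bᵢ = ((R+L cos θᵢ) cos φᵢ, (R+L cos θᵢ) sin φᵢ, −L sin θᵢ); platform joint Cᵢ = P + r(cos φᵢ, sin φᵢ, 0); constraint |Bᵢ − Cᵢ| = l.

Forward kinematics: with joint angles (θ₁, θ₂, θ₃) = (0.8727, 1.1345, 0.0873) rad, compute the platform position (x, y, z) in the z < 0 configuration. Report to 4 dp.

arm 1 at φ=0.0°: ρ1 = 0.1943;  O1 = (0.1943, 0.0000, -0.0766)
φ2=120.0°: virtual centre (-0.0861, 0.1492, -0.0906), radius l
φ3=240.0°: virtual centre (-0.1148, -0.1989, -0.0087), radius l
subtract pairs → two planes through P
plane₁₂: -0.5608x+0.2984y+-0.0281z = -0.0057
det = 0.4075;  x = -0.0011+0.0720z,  y = -0.0213+0.2294z
quadratic in z: (1.0578)z²+(0.1153)z+(-0.0851)=0, √Δ=0.6110 → z ∈ {-0.3433, 0.2343}; z = -0.3433 (taking z<0)
x = -0.0259, y = -0.1001

(-0.0259, -0.1001, -0.3433)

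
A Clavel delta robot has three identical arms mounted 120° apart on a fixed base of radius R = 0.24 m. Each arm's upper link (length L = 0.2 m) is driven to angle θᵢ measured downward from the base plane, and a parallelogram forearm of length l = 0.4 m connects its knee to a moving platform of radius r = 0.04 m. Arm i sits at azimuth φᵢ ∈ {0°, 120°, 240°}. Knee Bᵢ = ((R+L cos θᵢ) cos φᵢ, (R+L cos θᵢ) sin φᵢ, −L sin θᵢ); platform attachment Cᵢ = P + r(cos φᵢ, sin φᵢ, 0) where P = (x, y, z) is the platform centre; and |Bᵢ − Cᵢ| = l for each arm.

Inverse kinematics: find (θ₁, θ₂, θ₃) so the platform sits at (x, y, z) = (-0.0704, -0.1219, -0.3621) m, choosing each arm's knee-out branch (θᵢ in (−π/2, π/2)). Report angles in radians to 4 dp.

rotate P by −φ1: (-0.0704, -0.1219, -0.3621)
  e−x'=0.2704;  (l²−L²−(e−x')²−y'²−z²)/2L = -0.2477
  θ1 = atan2(B,A) + arccos(C/0.4519) = 1.2216
rotate P by −φ2: (-0.0704, 0.1219, -0.3621)
  e−x'=0.2704;  (l²−L²−(e−x')²−y'²−z²)/2L = -0.2477
  γ=atan2(-0.3621,0.2704)=-0.9294;  ψ=arccos(-0.5481)=2.1509;  θ2=γ+ψ≈1.2215
φ3=240.0° → target in arm frame (0.1408, 0.0000)
  A=0.0592, B=-0.3621, C=(l²−L²−A²−y'²−z²)/(2L)=-0.0366
  γ=atan2(-0.3621,0.0592)=-1.4087;  ψ=arccos(-0.0996)=1.6706;  θ3=γ+ψ≈0.2620

θ₁ = 1.2216, θ₂ = 1.2215, θ₃ = 0.2620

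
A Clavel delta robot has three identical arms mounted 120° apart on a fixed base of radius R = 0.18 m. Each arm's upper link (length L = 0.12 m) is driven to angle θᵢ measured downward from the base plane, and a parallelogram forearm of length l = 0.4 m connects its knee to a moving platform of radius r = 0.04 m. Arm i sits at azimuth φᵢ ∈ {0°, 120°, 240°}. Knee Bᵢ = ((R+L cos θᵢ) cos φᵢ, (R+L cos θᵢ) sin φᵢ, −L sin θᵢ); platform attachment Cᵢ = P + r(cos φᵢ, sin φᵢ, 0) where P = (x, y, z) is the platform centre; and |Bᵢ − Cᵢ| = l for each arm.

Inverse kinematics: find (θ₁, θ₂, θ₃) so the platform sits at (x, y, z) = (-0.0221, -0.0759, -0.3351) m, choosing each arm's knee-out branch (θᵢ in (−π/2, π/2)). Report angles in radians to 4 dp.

φ1=0.0° → target in arm frame (-0.0221, -0.0759)
  e−x'=0.1621;  (l²−L²−(e−x')²−y'²−z²)/2L = 0.0053
  √(A²+B²)=0.3722;  θ1 = -1.1202+1.5566 ≈ 0.4363
arm 2 (φ=120.0°): x'=-0.0547, y'=0.0571
  A cos θ + B sin θ = C:  0.1947·cos θ + -0.3351·sin θ = -0.0327
  γ=atan2(-0.3351,0.1947)=-1.0445;  ψ=arccos(-0.0844)=1.6553;  θ2=γ+ψ≈0.6108
arm 3 (φ=240.0°): x'=0.0768, y'=0.0188
  e−x'=0.0632;  (l²−L²−(e−x')²−y'²−z²)/2L = 0.1207
  γ=atan2(-0.3351,0.0632)=-1.3843;  ψ=arccos(0.3538)=1.2091;  θ3=γ+ψ≈-0.1752

θ₁ = 0.4363, θ₂ = 0.6108, θ₃ = -0.1752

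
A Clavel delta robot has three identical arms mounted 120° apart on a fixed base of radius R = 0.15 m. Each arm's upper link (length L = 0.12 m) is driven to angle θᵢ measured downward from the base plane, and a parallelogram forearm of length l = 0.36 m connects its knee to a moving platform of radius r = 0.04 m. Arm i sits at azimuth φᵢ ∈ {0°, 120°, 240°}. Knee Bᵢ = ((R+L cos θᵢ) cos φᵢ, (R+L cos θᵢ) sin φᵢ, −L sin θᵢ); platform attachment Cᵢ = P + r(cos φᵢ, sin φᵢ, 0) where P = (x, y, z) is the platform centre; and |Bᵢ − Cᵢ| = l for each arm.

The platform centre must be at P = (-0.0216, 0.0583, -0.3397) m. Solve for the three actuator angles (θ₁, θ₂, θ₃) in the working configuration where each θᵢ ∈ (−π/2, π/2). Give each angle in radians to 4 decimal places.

θ₁ = 0.6111, θ₂ = 0.1749, θ₃ = 0.6982

arm 1 (φ=0.0°): x'=-0.0216, y'=0.0583
  A cos θ + B sin θ = C:  0.1316·cos θ + -0.3397·sin θ = -0.0871
  √(A²+B²)=0.3643;  θ1 = -1.2012+1.8123 ≈ 0.6111
rotate P by −φ2: (0.0613, -0.0104, -0.3397)
  e−x'=0.0487;  (l²−L²−(e−x')²−y'²−z²)/2L = -0.0112
  θ2 = atan2(B,A) + arccos(C/0.3432) = 0.1749
φ3=240.0° → target in arm frame (-0.0397, -0.0479)
  A cos θ + B sin θ = C:  0.1497·cos θ + -0.3397·sin θ = -0.1037
  √(A²+B²)=0.3712;  θ3 = -1.1557+1.8540 ≈ 0.6982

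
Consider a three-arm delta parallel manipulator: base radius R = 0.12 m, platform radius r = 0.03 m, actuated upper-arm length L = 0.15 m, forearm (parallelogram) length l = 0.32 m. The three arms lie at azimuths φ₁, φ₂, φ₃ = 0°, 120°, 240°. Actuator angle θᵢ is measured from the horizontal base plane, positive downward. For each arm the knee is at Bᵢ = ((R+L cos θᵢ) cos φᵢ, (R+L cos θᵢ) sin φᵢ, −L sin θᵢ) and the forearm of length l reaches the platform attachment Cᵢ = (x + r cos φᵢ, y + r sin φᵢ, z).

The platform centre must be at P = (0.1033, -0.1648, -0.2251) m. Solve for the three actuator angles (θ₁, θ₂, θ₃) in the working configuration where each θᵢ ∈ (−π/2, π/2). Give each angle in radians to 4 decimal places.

φ1=0.0° → target in arm frame (0.1033, -0.1648)
  A=-0.0133, B=-0.2251, C=(l²−L²−A²−y'²−z²)/(2L)=0.0063
  γ=atan2(-0.2251,-0.0133)=-1.6298;  ψ=arccos(0.0280)=1.5428;  θ1=γ+ψ≈-0.0870
rotate P by −φ2: (-0.1944, -0.0071, -0.2251)
  A cos θ + B sin θ = C:  0.2844·cos θ + -0.2251·sin θ = -0.1723
  √(A²+B²)=0.3627;  θ2 = -0.6696+2.0658 ≈ 1.3962
φ3=240.0° → target in arm frame (0.0911, 0.1719)
  e−x'=-0.0011;  (l²−L²−(e−x')²−y'²−z²)/2L = -0.0010
  √(A²+B²)=0.2251;  θ3 = -1.5756+1.5753 ≈ -0.0002

θ₁ = -0.0870, θ₂ = 1.3962, θ₃ = -0.0002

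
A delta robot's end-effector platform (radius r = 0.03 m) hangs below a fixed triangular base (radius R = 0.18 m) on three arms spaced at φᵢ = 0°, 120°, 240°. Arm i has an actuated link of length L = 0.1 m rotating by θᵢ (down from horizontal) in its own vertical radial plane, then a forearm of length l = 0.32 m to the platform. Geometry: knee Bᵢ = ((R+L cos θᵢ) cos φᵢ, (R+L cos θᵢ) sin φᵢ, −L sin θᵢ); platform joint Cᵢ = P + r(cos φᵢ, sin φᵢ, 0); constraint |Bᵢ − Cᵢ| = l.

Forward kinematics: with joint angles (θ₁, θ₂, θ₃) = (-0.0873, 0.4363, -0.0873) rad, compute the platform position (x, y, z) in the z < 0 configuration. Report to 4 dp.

(0.0164, -0.0284, -0.2085)

centre 1 = (0.2496·cos0.0°, 0.2496·sin0.0°, 0.0087) = (0.2496, 0.0000, 0.0087)
φ2=120.0°: virtual centre (-0.1203, 0.2084, -0.0423), radius l
φ3=240.0°: virtual centre (-0.1248, -0.2162, 0.0087), radius l
subtract pairs → two planes through P
linear system: -0.7399x+0.4168y = -0.0027−-0.1020z; -0.7489x+-0.4324y = 0.0000−0.0000z
det = 0.6320;  x = 0.0018+-0.0697z,  y = -0.0032+0.1208z
sphere 1 gives Az²+Bz+C=0 with A=1.0195, B=0.0164, C=-0.0409;  B²−4AC=0.1671;  roots -0.2085, 0.1925;  negative root z = -0.2085
x = 0.0164, y = -0.0284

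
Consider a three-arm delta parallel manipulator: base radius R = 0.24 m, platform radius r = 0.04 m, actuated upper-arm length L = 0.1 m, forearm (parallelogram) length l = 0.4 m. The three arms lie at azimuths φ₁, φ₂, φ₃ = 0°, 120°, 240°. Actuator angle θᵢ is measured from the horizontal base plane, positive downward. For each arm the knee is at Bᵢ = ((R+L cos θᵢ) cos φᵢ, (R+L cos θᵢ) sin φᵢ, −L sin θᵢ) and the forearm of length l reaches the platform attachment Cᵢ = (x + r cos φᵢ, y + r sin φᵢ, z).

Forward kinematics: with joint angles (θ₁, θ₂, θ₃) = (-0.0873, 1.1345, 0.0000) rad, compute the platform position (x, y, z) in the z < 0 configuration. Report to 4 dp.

(0.0547, -0.0851, -0.2959)

arm 1 at φ=0.0°: ρ1 = 0.2996;  centre 1 = (0.2996, 0.0000, 0.0087)
centre 2 = (0.2423·cos120.0°, 0.2423·sin120.0°, -0.0906) = (-0.1211, 0.2098, -0.0906)
centre 3 = (0.3000·cos240.0°, 0.3000·sin240.0°, 0.0000) = (-0.1500, -0.2598, 0.0000)
subtract pairs → two planes through P
linear system: -0.8415x+0.4196y = -0.0229−-0.1987z; -0.8992x+-0.5196y = 0.0002−-0.0174z
Cramer: x(z) = 0.0146-0.1357z;  y(z) = -0.0255+0.2013z
sphere 1 gives Az²+Bz+C=0 with A=1.0590, B=0.0497, C=-0.0780;  B²−4AC=0.3329;  roots -0.2959, 0.2490;  negative root z = -0.2959
x = 0.0547, y = -0.0851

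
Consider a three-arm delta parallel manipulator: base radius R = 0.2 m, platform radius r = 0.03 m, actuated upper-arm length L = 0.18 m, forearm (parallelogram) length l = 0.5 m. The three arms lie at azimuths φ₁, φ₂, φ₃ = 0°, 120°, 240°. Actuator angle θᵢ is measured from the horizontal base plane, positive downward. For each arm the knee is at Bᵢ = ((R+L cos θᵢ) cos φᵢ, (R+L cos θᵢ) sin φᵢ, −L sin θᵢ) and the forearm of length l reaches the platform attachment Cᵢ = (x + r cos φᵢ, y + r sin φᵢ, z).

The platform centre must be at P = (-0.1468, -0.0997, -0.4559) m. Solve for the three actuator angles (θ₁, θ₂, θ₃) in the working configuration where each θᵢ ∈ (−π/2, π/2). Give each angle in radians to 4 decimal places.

θ₁ = 1.1345, θ₂ = 0.6981, θ₃ = 0.0001

arm 1 (φ=0.0°): x'=-0.1468, y'=-0.0997
  A cos θ + B sin θ = C:  0.3168·cos θ + -0.4559·sin θ = -0.2793
  θ1 = atan2(B,A) + arccos(C/0.5552) = 1.1345
φ2=120.0° → target in arm frame (-0.0129, 0.1770)
  e−x'=0.1829;  (l²−L²−(e−x')²−y'²−z²)/2L = -0.1529
  √(A²+B²)=0.4912;  θ2 = -1.1892+1.8873 ≈ 0.6981
φ3=240.0° → target in arm frame (0.1597, -0.0773)
  e−x'=0.0103;  (l²−L²−(e−x')²−y'²−z²)/2L = 0.0102
  √(A²+B²)=0.4560;  θ3 = -1.5483+1.5484 ≈ 0.0001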